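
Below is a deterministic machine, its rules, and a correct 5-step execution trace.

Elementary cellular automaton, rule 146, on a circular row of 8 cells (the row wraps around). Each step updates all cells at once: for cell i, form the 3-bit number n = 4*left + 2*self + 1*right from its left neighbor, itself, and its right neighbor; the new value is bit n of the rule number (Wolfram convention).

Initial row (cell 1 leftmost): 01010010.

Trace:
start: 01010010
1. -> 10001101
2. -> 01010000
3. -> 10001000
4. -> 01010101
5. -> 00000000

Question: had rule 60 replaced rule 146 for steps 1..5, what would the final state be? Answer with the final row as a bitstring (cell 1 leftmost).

11001100

(re-executing steps 1..5 under rule 60; state before step 1: 01010010)
1. -> 01111011
2. -> 11000110
3. -> 10100101
4. -> 01110111
5. -> 11001100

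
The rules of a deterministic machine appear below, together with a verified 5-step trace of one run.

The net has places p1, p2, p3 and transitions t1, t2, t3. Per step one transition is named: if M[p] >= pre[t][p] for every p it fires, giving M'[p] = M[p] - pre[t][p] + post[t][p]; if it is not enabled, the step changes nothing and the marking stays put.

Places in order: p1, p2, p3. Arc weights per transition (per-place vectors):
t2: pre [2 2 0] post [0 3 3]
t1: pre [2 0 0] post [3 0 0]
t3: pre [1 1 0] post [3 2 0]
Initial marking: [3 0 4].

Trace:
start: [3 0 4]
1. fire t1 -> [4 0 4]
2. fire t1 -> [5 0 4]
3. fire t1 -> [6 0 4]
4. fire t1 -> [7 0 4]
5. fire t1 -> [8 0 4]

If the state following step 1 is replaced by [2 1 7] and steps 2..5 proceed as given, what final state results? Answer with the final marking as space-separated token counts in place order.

state after step 1 := [2 1 7]
2. fire t1 -> [3 1 7]
3. fire t1 -> [4 1 7]
4. fire t1 -> [5 1 7]
5. fire t1 -> [6 1 7]

6 1 7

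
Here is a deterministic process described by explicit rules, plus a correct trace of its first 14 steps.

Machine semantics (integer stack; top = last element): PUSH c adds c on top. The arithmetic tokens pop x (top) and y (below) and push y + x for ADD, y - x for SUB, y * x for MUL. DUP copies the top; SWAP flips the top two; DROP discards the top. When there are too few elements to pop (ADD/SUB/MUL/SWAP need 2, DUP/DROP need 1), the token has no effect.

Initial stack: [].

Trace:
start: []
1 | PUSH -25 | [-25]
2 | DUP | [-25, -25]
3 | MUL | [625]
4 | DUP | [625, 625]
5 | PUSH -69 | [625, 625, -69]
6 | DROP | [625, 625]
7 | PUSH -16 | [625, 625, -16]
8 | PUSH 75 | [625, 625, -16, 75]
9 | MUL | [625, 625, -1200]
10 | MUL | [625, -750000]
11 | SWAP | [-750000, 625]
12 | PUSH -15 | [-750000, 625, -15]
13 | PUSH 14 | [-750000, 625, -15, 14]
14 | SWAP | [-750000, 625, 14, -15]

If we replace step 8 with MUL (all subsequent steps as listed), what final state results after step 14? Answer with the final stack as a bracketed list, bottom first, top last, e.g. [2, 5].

(re-executing from step 8 with the substitution; state before step 8: [625, 625, -16])
8 | MUL | [625, -10000]
9 | MUL | [-6250000]
10 | MUL | [-6250000]
11 | SWAP | [-6250000]
12 | PUSH -15 | [-6250000, -15]
13 | PUSH 14 | [-6250000, -15, 14]
14 | SWAP | [-6250000, 14, -15]

[-6250000, 14, -15]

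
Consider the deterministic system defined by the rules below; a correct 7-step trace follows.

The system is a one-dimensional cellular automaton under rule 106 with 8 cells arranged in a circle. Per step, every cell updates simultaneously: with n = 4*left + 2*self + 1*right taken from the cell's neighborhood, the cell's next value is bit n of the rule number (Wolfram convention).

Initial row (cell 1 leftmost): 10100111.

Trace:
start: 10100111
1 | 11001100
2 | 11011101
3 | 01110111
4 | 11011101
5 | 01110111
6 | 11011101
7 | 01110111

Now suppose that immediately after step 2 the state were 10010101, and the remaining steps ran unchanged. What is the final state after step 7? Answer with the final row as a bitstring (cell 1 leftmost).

01101000

state after step 2 := 10010101
3 | 10101011
4 | 11010110
5 | 11101111
6 | 00111000
7 | 01101000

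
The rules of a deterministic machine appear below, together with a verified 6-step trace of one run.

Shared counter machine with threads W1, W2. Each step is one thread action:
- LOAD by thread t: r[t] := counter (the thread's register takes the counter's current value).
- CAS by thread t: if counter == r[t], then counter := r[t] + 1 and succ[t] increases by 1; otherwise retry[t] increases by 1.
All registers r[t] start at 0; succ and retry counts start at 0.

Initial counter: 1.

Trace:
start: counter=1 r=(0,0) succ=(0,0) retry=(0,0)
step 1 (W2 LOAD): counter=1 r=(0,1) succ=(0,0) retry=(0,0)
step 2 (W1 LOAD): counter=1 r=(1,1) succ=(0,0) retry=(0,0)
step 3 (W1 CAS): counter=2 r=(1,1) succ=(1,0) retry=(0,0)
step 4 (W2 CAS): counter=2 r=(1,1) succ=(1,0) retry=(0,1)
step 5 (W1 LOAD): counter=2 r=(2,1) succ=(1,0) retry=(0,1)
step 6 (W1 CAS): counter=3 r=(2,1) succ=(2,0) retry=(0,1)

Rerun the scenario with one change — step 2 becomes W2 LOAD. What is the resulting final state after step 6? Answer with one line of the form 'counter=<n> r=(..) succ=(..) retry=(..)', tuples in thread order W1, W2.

(re-executing from step 2 with the substitution; state before step 2: counter=1 r=(0,1) succ=(0,0) retry=(0,0))
step 2 (W2 LOAD): counter=1 r=(0,1) succ=(0,0) retry=(0,0)
step 3 (W1 CAS): counter=1 r=(0,1) succ=(0,0) retry=(1,0)
step 4 (W2 CAS): counter=2 r=(0,1) succ=(0,1) retry=(1,0)
step 5 (W1 LOAD): counter=2 r=(2,1) succ=(0,1) retry=(1,0)
step 6 (W1 CAS): counter=3 r=(2,1) succ=(1,1) retry=(1,0)

counter=3 r=(2,1) succ=(1,1) retry=(1,0)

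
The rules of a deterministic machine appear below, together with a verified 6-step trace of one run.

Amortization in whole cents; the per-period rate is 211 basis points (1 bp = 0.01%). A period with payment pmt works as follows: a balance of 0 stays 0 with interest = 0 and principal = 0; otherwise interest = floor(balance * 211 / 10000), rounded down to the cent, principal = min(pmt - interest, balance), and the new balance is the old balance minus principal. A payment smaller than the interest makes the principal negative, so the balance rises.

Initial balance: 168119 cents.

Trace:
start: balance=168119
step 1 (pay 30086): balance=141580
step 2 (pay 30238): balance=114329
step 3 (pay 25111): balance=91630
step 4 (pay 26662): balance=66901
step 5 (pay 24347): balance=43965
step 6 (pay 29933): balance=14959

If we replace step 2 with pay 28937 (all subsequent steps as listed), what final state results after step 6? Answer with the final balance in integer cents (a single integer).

16373

(re-executing from step 2 with the substitution; state before step 2: balance=141580)
step 2 (pay 28937): balance=115630
step 3 (pay 25111): balance=92958
step 4 (pay 26662): balance=68257
step 5 (pay 24347): balance=45350
step 6 (pay 29933): balance=16373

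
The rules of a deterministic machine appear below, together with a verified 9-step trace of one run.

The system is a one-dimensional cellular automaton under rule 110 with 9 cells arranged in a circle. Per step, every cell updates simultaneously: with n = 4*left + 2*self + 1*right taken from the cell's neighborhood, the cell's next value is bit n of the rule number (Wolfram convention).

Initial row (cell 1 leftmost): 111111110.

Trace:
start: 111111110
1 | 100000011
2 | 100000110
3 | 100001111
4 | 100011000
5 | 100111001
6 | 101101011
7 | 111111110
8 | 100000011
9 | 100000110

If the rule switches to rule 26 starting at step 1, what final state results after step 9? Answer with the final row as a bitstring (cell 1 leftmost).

010000000

(re-executing steps 1..9 under rule 26; state before step 1: 111111110)
1 | 100000000
2 | 010000001
3 | 001000010
4 | 010100101
5 | 000011000
6 | 000110100
7 | 001100010
8 | 011010101
9 | 010000000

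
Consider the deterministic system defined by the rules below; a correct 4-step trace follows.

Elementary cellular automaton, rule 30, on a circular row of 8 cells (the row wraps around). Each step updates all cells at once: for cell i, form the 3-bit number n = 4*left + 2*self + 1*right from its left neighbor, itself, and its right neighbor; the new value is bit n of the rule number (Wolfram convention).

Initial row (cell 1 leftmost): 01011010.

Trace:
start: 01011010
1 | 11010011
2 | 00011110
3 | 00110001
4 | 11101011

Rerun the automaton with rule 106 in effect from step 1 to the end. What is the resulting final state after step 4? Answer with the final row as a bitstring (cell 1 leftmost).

10110101

(re-executing steps 1..4 under rule 106; state before step 1: 01011010)
1 | 10111100
2 | 01100101
3 | 11101010
4 | 10110101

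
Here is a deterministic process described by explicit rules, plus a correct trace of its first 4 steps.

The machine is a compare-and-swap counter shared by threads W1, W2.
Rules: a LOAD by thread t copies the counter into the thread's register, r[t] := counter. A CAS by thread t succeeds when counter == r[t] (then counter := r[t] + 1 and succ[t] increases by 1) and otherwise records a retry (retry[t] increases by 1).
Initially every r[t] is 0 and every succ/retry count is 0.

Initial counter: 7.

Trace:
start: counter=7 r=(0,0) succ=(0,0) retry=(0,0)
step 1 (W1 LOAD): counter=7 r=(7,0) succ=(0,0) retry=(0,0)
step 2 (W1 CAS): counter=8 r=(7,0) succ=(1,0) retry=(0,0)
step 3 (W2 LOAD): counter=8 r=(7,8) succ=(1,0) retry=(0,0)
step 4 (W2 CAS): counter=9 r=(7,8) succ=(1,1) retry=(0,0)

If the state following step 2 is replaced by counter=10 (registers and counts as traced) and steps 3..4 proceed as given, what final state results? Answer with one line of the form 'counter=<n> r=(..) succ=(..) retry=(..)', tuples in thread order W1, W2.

counter=11 r=(7,10) succ=(1,1) retry=(0,0)

state after step 2 := counter=10 r=(7,0) succ=(1,0) retry=(0,0)
step 3 (W2 LOAD): counter=10 r=(7,10) succ=(1,0) retry=(0,0)
step 4 (W2 CAS): counter=11 r=(7,10) succ=(1,1) retry=(0,0)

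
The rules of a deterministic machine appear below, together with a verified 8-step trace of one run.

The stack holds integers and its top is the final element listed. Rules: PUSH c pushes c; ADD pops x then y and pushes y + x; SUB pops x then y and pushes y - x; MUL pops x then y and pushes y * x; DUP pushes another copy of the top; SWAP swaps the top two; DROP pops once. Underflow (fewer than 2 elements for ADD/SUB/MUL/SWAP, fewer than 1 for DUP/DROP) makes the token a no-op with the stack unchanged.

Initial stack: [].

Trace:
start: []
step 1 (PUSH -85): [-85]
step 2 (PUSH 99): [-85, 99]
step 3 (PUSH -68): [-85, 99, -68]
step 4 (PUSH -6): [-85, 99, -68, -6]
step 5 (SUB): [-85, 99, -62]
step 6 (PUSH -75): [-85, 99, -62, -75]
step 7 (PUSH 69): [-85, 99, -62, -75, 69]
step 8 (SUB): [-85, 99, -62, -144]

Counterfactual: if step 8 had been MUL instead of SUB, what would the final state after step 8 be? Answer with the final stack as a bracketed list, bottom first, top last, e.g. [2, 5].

[-85, 99, -62, -5175]

(re-executing from step 8 with the substitution; state before step 8: [-85, 99, -62, -75, 69])
step 8 (MUL): [-85, 99, -62, -5175]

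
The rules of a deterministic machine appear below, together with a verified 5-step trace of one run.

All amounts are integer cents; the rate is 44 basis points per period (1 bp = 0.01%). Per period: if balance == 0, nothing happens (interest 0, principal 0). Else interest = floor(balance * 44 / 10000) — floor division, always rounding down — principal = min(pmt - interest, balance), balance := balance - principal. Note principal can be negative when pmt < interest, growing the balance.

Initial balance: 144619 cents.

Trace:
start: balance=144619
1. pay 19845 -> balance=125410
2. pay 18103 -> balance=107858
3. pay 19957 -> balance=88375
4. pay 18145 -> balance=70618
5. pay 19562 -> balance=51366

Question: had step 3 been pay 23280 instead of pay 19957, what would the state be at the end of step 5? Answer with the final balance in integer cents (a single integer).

48015

(re-executing from step 3 with the substitution; state before step 3: balance=107858)
3. pay 23280 -> balance=85052
4. pay 18145 -> balance=67281
5. pay 19562 -> balance=48015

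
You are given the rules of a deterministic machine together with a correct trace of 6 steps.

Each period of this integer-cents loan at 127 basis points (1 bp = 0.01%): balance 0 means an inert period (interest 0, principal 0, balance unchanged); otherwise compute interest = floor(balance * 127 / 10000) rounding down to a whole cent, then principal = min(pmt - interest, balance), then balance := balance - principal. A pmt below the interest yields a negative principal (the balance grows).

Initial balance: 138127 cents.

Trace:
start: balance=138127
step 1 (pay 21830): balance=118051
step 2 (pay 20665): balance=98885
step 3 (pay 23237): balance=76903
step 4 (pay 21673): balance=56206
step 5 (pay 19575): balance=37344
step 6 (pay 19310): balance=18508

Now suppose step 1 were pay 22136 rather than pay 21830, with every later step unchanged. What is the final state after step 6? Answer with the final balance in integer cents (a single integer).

(re-executing from step 1 with the substitution; state before step 1: balance=138127)
step 1 (pay 22136): balance=117745
step 2 (pay 20665): balance=98575
step 3 (pay 23237): balance=76589
step 4 (pay 21673): balance=55888
step 5 (pay 19575): balance=37022
step 6 (pay 19310): balance=18182

18182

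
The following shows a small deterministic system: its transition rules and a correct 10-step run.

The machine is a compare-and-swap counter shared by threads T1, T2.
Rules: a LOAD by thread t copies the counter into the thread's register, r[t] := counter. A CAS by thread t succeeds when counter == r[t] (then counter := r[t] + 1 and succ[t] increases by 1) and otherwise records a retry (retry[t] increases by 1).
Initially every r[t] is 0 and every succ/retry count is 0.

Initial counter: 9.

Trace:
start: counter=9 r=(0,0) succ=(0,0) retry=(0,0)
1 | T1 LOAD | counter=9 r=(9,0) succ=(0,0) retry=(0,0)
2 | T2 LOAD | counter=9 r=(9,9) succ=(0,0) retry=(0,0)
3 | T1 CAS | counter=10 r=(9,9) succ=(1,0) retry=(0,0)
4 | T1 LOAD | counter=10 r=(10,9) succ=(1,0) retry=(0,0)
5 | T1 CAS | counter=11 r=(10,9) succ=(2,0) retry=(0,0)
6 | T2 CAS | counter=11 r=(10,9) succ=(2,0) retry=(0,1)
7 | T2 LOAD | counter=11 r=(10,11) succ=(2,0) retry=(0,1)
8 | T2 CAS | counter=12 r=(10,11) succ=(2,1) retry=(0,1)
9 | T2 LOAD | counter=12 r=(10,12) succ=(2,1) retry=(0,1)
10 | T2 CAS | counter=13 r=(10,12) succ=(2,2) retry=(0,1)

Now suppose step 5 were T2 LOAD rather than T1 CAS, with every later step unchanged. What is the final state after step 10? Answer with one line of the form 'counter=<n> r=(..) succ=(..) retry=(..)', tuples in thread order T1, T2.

counter=13 r=(10,12) succ=(1,3) retry=(0,0)

(re-executing from step 5 with the substitution; state before step 5: counter=10 r=(10,9) succ=(1,0) retry=(0,0))
5 | T2 LOAD | counter=10 r=(10,10) succ=(1,0) retry=(0,0)
6 | T2 CAS | counter=11 r=(10,10) succ=(1,1) retry=(0,0)
7 | T2 LOAD | counter=11 r=(10,11) succ=(1,1) retry=(0,0)
8 | T2 CAS | counter=12 r=(10,11) succ=(1,2) retry=(0,0)
9 | T2 LOAD | counter=12 r=(10,12) succ=(1,2) retry=(0,0)
10 | T2 CAS | counter=13 r=(10,12) succ=(1,3) retry=(0,0)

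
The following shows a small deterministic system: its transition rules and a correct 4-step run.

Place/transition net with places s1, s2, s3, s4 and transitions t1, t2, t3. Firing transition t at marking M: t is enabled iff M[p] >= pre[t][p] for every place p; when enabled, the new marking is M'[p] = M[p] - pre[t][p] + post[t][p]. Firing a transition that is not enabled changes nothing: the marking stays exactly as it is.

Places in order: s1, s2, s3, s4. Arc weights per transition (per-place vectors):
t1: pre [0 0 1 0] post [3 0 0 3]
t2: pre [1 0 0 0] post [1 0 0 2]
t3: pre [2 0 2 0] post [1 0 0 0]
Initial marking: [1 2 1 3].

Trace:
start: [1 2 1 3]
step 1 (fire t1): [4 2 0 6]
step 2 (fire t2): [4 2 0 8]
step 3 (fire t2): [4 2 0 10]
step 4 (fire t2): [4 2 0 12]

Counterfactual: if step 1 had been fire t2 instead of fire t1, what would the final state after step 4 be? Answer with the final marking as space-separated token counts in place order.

1 2 1 11

(re-executing from step 1 with the substitution; state before step 1: [1 2 1 3])
step 1 (fire t2): [1 2 1 5]
step 2 (fire t2): [1 2 1 7]
step 3 (fire t2): [1 2 1 9]
step 4 (fire t2): [1 2 1 11]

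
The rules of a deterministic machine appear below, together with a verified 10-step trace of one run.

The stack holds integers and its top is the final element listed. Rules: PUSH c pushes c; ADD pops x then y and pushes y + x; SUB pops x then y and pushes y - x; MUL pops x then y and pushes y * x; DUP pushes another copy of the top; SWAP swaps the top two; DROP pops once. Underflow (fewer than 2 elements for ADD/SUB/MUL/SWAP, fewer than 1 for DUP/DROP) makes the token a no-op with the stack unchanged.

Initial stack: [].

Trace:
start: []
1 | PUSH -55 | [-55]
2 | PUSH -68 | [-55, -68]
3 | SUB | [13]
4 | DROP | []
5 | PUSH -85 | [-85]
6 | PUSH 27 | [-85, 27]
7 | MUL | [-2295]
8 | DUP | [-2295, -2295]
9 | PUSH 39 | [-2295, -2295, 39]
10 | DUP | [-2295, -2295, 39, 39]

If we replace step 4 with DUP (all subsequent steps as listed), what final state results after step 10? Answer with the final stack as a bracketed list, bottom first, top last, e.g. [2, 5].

[13, 13, -2295, -2295, 39, 39]

(re-executing from step 4 with the substitution; state before step 4: [13])
4 | DUP | [13, 13]
5 | PUSH -85 | [13, 13, -85]
6 | PUSH 27 | [13, 13, -85, 27]
7 | MUL | [13, 13, -2295]
8 | DUP | [13, 13, -2295, -2295]
9 | PUSH 39 | [13, 13, -2295, -2295, 39]
10 | DUP | [13, 13, -2295, -2295, 39, 39]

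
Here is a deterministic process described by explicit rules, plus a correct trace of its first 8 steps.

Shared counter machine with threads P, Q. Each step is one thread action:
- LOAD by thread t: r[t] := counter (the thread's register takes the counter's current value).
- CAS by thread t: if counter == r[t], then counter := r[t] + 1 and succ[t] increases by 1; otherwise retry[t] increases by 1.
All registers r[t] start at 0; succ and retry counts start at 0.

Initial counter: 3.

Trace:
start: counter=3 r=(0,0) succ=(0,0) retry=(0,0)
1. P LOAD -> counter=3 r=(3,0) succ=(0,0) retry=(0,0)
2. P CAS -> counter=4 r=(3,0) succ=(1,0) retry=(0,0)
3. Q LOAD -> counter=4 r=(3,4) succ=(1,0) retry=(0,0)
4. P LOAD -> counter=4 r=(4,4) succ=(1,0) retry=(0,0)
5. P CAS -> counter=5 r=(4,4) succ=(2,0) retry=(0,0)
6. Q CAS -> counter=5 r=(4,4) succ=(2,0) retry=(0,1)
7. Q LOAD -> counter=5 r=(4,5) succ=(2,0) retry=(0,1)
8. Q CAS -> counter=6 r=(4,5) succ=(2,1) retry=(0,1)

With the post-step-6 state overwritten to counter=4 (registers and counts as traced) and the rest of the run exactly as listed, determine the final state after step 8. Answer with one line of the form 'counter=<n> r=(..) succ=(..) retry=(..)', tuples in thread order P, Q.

counter=5 r=(4,4) succ=(2,1) retry=(0,1)

state after step 6 := counter=4 r=(4,4) succ=(2,0) retry=(0,1)
7. Q LOAD -> counter=4 r=(4,4) succ=(2,0) retry=(0,1)
8. Q CAS -> counter=5 r=(4,4) succ=(2,1) retry=(0,1)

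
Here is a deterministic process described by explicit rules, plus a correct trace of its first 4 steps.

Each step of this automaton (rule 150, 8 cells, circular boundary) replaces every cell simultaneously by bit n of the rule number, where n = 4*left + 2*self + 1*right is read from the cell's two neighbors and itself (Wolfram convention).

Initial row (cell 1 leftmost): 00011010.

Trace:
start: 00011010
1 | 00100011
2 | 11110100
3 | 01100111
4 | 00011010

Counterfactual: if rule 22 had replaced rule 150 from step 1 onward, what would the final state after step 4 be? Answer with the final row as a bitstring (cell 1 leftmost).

10001000

(re-executing steps 1..4 under rule 22; state before step 1: 00011010)
1 | 00100011
2 | 11110100
3 | 00000111
4 | 10001000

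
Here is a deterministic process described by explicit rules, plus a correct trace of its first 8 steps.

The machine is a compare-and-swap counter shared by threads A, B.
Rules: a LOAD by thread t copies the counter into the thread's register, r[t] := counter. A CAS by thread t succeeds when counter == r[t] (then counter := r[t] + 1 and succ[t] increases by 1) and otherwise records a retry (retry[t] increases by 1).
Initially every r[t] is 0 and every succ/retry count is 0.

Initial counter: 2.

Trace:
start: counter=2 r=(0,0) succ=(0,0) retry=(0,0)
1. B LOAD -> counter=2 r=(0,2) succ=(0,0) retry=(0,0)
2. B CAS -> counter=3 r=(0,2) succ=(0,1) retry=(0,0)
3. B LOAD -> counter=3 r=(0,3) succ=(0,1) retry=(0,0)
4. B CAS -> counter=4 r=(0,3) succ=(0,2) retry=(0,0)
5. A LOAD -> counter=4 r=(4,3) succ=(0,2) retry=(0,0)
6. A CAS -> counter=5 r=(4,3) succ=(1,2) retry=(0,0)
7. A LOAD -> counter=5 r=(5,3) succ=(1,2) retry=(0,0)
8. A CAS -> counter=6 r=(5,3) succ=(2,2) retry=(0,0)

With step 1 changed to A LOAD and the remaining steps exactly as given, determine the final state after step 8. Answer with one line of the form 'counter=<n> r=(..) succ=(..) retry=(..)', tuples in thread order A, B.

counter=5 r=(4,2) succ=(2,1) retry=(0,1)

(re-executing from step 1 with the substitution; state before step 1: counter=2 r=(0,0) succ=(0,0) retry=(0,0))
1. A LOAD -> counter=2 r=(2,0) succ=(0,0) retry=(0,0)
2. B CAS -> counter=2 r=(2,0) succ=(0,0) retry=(0,1)
3. B LOAD -> counter=2 r=(2,2) succ=(0,0) retry=(0,1)
4. B CAS -> counter=3 r=(2,2) succ=(0,1) retry=(0,1)
5. A LOAD -> counter=3 r=(3,2) succ=(0,1) retry=(0,1)
6. A CAS -> counter=4 r=(3,2) succ=(1,1) retry=(0,1)
7. A LOAD -> counter=4 r=(4,2) succ=(1,1) retry=(0,1)
8. A CAS -> counter=5 r=(4,2) succ=(2,1) retry=(0,1)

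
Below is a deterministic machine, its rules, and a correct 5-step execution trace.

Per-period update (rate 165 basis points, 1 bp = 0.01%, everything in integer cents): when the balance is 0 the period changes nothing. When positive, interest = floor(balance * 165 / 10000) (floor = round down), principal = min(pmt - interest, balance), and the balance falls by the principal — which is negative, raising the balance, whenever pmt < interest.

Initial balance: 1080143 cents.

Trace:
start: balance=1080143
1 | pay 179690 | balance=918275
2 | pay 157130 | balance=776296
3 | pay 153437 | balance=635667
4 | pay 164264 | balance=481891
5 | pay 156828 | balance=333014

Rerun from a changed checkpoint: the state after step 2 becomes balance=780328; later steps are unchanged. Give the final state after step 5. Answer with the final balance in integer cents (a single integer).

state after step 2 := balance=780328
3 | pay 153437 | balance=639766
4 | pay 164264 | balance=486058
5 | pay 156828 | balance=337249

337249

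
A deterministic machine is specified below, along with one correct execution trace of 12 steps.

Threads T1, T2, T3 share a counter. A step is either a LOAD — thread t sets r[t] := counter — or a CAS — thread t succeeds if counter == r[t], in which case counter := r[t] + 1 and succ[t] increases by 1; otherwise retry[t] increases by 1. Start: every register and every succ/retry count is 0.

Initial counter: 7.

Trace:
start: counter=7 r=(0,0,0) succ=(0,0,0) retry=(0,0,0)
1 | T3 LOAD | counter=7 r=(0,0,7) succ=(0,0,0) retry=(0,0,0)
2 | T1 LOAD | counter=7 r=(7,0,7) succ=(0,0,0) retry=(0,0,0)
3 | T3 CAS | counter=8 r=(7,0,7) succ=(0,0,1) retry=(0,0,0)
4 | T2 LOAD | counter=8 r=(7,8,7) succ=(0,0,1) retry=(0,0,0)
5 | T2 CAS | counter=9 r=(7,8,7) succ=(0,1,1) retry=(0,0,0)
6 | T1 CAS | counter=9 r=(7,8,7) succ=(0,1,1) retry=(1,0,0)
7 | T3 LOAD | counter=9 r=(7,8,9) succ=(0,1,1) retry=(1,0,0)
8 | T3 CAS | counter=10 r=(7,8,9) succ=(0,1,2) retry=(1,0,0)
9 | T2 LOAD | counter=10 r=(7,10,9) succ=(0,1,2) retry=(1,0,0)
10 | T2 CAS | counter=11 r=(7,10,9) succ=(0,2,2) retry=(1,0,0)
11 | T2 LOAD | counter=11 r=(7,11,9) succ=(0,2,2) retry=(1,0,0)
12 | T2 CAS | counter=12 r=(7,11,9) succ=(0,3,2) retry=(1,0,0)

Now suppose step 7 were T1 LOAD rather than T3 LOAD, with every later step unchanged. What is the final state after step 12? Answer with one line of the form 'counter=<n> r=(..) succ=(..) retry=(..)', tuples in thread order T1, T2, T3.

counter=11 r=(9,10,7) succ=(0,3,1) retry=(1,0,1)

(re-executing from step 7 with the substitution; state before step 7: counter=9 r=(7,8,7) succ=(0,1,1) retry=(1,0,0))
7 | T1 LOAD | counter=9 r=(9,8,7) succ=(0,1,1) retry=(1,0,0)
8 | T3 CAS | counter=9 r=(9,8,7) succ=(0,1,1) retry=(1,0,1)
9 | T2 LOAD | counter=9 r=(9,9,7) succ=(0,1,1) retry=(1,0,1)
10 | T2 CAS | counter=10 r=(9,9,7) succ=(0,2,1) retry=(1,0,1)
11 | T2 LOAD | counter=10 r=(9,10,7) succ=(0,2,1) retry=(1,0,1)
12 | T2 CAS | counter=11 r=(9,10,7) succ=(0,3,1) retry=(1,0,1)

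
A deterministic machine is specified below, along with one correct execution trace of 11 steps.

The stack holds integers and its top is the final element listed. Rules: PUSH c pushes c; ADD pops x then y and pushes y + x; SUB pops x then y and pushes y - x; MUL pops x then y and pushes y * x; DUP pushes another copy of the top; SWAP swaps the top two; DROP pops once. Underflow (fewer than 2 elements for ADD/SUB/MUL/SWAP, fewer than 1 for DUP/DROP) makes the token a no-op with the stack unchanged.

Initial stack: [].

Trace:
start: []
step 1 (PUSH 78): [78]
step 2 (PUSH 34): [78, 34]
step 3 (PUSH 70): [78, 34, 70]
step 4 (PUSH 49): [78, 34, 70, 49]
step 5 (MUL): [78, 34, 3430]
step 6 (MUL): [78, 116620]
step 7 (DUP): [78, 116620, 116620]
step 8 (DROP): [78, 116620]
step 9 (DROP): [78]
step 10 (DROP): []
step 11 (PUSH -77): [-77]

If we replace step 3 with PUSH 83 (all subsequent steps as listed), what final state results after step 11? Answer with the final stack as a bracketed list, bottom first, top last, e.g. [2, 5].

[-77]

(re-executing from step 3 with the substitution; state before step 3: [78, 34])
step 3 (PUSH 83): [78, 34, 83]
step 4 (PUSH 49): [78, 34, 83, 49]
step 5 (MUL): [78, 34, 4067]
step 6 (MUL): [78, 138278]
step 7 (DUP): [78, 138278, 138278]
step 8 (DROP): [78, 138278]
step 9 (DROP): [78]
step 10 (DROP): []
step 11 (PUSH -77): [-77]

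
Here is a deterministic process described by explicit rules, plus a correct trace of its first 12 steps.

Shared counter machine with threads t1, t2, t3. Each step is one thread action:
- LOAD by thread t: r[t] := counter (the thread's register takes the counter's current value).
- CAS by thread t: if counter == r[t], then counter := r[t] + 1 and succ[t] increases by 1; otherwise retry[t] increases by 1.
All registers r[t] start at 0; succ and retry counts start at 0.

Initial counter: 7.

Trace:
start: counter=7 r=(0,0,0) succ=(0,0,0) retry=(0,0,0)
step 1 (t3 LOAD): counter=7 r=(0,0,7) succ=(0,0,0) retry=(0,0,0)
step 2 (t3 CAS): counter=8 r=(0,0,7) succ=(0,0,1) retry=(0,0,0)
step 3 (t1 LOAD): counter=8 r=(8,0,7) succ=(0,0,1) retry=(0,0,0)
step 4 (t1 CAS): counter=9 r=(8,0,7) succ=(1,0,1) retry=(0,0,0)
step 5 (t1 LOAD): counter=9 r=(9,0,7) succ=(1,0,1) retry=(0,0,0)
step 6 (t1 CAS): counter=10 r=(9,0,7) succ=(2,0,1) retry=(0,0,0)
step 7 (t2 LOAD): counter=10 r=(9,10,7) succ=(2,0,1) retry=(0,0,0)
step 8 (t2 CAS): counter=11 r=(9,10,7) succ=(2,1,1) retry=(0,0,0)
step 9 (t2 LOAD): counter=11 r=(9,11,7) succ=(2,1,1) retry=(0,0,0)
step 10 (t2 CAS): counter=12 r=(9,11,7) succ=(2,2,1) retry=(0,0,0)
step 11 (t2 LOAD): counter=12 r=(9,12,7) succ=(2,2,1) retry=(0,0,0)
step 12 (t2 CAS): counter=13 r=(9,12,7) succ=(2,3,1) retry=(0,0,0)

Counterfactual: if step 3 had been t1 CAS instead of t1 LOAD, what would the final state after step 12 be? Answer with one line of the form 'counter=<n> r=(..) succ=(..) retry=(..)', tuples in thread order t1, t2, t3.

(re-executing from step 3 with the substitution; state before step 3: counter=8 r=(0,0,7) succ=(0,0,1) retry=(0,0,0))
step 3 (t1 CAS): counter=8 r=(0,0,7) succ=(0,0,1) retry=(1,0,0)
step 4 (t1 CAS): counter=8 r=(0,0,7) succ=(0,0,1) retry=(2,0,0)
step 5 (t1 LOAD): counter=8 r=(8,0,7) succ=(0,0,1) retry=(2,0,0)
step 6 (t1 CAS): counter=9 r=(8,0,7) succ=(1,0,1) retry=(2,0,0)
step 7 (t2 LOAD): counter=9 r=(8,9,7) succ=(1,0,1) retry=(2,0,0)
step 8 (t2 CAS): counter=10 r=(8,9,7) succ=(1,1,1) retry=(2,0,0)
step 9 (t2 LOAD): counter=10 r=(8,10,7) succ=(1,1,1) retry=(2,0,0)
step 10 (t2 CAS): counter=11 r=(8,10,7) succ=(1,2,1) retry=(2,0,0)
step 11 (t2 LOAD): counter=11 r=(8,11,7) succ=(1,2,1) retry=(2,0,0)
step 12 (t2 CAS): counter=12 r=(8,11,7) succ=(1,3,1) retry=(2,0,0)

counter=12 r=(8,11,7) succ=(1,3,1) retry=(2,0,0)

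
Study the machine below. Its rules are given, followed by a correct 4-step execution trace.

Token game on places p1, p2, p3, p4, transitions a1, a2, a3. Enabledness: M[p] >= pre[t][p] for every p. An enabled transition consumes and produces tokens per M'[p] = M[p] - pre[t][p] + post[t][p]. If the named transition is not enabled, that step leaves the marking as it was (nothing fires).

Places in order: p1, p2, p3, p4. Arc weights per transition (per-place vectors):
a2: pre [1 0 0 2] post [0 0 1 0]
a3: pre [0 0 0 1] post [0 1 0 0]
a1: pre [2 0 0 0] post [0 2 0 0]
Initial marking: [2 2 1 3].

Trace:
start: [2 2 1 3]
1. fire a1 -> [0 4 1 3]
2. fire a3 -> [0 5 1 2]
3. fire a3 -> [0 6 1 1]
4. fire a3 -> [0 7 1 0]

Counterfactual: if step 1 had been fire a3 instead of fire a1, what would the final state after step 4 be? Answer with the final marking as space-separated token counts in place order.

2 5 1 0

(re-executing from step 1 with the substitution; state before step 1: [2 2 1 3])
1. fire a3 -> [2 3 1 2]
2. fire a3 -> [2 4 1 1]
3. fire a3 -> [2 5 1 0]
4. fire a3 -> [2 5 1 0]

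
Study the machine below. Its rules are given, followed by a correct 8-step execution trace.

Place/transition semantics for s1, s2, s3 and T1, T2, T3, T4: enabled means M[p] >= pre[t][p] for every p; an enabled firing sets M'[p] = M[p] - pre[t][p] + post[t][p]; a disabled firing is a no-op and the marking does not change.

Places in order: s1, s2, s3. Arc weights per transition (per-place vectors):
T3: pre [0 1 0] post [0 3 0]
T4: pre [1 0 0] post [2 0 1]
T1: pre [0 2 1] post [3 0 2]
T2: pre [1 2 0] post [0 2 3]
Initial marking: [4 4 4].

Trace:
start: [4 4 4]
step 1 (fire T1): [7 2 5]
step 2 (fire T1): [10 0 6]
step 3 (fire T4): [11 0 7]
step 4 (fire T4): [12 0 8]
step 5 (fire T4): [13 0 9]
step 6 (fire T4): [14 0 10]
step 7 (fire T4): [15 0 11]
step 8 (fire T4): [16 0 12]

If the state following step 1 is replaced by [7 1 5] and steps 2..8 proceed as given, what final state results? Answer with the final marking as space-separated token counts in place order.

13 1 11

state after step 1 := [7 1 5]
step 2 (fire T1): [7 1 5]
step 3 (fire T4): [8 1 6]
step 4 (fire T4): [9 1 7]
step 5 (fire T4): [10 1 8]
step 6 (fire T4): [11 1 9]
step 7 (fire T4): [12 1 10]
step 8 (fire T4): [13 1 11]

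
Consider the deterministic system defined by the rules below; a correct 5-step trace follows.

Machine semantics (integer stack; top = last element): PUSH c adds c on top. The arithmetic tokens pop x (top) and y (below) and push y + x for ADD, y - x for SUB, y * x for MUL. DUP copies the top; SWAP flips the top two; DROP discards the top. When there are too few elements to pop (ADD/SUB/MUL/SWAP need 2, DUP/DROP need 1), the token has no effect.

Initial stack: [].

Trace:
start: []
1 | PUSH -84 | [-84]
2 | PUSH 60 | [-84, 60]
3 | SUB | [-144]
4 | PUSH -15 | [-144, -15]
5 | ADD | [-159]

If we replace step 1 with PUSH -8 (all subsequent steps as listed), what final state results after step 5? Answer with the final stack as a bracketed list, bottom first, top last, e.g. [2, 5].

[-83]

(re-executing from step 1 with the substitution; state before step 1: [])
1 | PUSH -8 | [-8]
2 | PUSH 60 | [-8, 60]
3 | SUB | [-68]
4 | PUSH -15 | [-68, -15]
5 | ADD | [-83]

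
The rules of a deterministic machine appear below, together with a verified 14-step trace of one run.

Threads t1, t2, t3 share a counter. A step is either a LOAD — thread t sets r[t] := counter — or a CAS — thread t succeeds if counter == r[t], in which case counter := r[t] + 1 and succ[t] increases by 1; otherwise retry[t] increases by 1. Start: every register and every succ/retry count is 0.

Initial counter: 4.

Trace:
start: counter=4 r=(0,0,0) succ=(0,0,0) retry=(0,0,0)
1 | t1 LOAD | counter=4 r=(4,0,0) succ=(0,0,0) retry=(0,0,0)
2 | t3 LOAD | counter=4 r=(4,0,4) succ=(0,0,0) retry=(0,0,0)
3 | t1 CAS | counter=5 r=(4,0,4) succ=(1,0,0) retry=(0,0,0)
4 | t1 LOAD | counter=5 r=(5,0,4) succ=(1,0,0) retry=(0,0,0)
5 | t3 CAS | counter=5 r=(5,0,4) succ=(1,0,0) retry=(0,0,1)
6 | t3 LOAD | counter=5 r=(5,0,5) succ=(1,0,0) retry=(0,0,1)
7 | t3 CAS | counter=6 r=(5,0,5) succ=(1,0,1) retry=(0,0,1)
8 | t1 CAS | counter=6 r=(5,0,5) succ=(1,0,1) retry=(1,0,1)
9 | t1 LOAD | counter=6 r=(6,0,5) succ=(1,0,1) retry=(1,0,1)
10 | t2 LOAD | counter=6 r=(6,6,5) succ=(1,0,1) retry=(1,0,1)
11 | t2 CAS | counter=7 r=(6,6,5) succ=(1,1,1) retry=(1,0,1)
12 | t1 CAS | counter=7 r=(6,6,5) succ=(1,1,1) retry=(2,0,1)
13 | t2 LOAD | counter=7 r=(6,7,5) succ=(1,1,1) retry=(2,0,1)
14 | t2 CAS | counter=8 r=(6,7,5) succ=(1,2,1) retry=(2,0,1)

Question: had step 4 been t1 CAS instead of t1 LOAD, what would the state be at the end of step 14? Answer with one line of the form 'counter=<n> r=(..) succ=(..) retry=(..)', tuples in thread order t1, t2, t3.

counter=8 r=(6,7,5) succ=(1,2,1) retry=(3,0,1)

(re-executing from step 4 with the substitution; state before step 4: counter=5 r=(4,0,4) succ=(1,0,0) retry=(0,0,0))
4 | t1 CAS | counter=5 r=(4,0,4) succ=(1,0,0) retry=(1,0,0)
5 | t3 CAS | counter=5 r=(4,0,4) succ=(1,0,0) retry=(1,0,1)
6 | t3 LOAD | counter=5 r=(4,0,5) succ=(1,0,0) retry=(1,0,1)
7 | t3 CAS | counter=6 r=(4,0,5) succ=(1,0,1) retry=(1,0,1)
8 | t1 CAS | counter=6 r=(4,0,5) succ=(1,0,1) retry=(2,0,1)
9 | t1 LOAD | counter=6 r=(6,0,5) succ=(1,0,1) retry=(2,0,1)
10 | t2 LOAD | counter=6 r=(6,6,5) succ=(1,0,1) retry=(2,0,1)
11 | t2 CAS | counter=7 r=(6,6,5) succ=(1,1,1) retry=(2,0,1)
12 | t1 CAS | counter=7 r=(6,6,5) succ=(1,1,1) retry=(3,0,1)
13 | t2 LOAD | counter=7 r=(6,7,5) succ=(1,1,1) retry=(3,0,1)
14 | t2 CAS | counter=8 r=(6,7,5) succ=(1,2,1) retry=(3,0,1)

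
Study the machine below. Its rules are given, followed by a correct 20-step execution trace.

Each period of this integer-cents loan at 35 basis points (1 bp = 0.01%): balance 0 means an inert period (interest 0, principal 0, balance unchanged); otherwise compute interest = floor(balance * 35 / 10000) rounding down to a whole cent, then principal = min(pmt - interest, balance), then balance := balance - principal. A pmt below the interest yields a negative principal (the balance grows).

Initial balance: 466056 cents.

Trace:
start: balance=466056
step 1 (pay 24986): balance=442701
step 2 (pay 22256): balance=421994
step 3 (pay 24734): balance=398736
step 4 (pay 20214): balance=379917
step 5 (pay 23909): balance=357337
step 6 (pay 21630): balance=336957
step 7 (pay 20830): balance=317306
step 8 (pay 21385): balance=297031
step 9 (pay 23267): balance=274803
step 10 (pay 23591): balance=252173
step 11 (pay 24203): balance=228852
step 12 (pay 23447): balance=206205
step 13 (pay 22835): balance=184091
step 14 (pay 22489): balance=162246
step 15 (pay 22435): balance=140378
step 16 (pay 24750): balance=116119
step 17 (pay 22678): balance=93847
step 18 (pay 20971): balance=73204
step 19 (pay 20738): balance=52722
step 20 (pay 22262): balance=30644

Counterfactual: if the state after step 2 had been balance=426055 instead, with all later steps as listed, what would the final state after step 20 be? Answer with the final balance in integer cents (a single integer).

state after step 2 := balance=426055
step 3 (pay 24734): balance=402812
step 4 (pay 20214): balance=384007
step 5 (pay 23909): balance=361442
step 6 (pay 21630): balance=341077
step 7 (pay 20830): balance=321440
step 8 (pay 21385): balance=301180
step 9 (pay 23267): balance=278967
step 10 (pay 23591): balance=256352
step 11 (pay 24203): balance=233046
step 12 (pay 23447): balance=210414
step 13 (pay 22835): balance=188315
step 14 (pay 22489): balance=166485
step 15 (pay 22435): balance=144632
step 16 (pay 24750): balance=120388
step 17 (pay 22678): balance=98131
step 18 (pay 20971): balance=77503
step 19 (pay 20738): balance=57036
step 20 (pay 22262): balance=34973

34973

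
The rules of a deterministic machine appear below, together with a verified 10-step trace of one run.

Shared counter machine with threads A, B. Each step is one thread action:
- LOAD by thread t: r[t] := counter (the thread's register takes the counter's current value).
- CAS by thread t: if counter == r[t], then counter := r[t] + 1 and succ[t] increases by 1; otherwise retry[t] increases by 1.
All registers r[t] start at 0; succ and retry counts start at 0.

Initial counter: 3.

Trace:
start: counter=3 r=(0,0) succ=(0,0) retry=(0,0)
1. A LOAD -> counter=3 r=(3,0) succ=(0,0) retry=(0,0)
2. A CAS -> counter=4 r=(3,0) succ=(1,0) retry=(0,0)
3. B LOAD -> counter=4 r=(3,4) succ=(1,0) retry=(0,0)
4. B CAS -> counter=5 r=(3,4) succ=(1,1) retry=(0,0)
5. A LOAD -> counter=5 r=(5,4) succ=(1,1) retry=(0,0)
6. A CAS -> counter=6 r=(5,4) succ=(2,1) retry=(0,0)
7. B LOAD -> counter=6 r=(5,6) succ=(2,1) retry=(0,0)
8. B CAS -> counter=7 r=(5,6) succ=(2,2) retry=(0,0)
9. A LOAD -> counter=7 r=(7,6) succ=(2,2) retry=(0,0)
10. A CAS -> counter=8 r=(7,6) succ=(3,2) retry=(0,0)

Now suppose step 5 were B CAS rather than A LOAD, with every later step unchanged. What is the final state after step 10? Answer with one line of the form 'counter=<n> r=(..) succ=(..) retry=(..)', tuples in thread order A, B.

(re-executing from step 5 with the substitution; state before step 5: counter=5 r=(3,4) succ=(1,1) retry=(0,0))
5. B CAS -> counter=5 r=(3,4) succ=(1,1) retry=(0,1)
6. A CAS -> counter=5 r=(3,4) succ=(1,1) retry=(1,1)
7. B LOAD -> counter=5 r=(3,5) succ=(1,1) retry=(1,1)
8. B CAS -> counter=6 r=(3,5) succ=(1,2) retry=(1,1)
9. A LOAD -> counter=6 r=(6,5) succ=(1,2) retry=(1,1)
10. A CAS -> counter=7 r=(6,5) succ=(2,2) retry=(1,1)

counter=7 r=(6,5) succ=(2,2) retry=(1,1)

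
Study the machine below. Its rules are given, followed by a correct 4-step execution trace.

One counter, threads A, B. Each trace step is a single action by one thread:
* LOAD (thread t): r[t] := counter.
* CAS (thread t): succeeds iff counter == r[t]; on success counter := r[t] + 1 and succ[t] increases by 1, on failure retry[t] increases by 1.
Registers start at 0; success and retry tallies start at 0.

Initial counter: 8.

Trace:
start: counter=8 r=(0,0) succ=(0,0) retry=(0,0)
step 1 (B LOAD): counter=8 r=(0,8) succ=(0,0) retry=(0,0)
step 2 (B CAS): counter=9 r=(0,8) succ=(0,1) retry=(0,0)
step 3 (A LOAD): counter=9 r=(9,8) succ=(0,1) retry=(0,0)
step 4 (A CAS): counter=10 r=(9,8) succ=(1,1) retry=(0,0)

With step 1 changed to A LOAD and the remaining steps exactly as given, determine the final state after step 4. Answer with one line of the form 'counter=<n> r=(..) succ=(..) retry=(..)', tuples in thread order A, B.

counter=9 r=(8,0) succ=(1,0) retry=(0,1)

(re-executing from step 1 with the substitution; state before step 1: counter=8 r=(0,0) succ=(0,0) retry=(0,0))
step 1 (A LOAD): counter=8 r=(8,0) succ=(0,0) retry=(0,0)
step 2 (B CAS): counter=8 r=(8,0) succ=(0,0) retry=(0,1)
step 3 (A LOAD): counter=8 r=(8,0) succ=(0,0) retry=(0,1)
step 4 (A CAS): counter=9 r=(8,0) succ=(1,0) retry=(0,1)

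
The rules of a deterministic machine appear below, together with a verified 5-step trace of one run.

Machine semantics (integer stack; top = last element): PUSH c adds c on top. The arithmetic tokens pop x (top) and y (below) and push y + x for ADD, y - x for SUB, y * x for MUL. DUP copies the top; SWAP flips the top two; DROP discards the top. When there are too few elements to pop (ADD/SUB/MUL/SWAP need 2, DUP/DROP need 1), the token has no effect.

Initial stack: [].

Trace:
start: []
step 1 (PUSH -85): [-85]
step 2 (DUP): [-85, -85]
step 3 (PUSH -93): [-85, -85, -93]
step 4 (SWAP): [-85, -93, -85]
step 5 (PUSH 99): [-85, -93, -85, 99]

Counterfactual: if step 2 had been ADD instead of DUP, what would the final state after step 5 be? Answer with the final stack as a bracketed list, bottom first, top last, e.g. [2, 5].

[-93, -85, 99]

(re-executing from step 2 with the substitution; state before step 2: [-85])
step 2 (ADD): [-85]
step 3 (PUSH -93): [-85, -93]
step 4 (SWAP): [-93, -85]
step 5 (PUSH 99): [-93, -85, 99]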